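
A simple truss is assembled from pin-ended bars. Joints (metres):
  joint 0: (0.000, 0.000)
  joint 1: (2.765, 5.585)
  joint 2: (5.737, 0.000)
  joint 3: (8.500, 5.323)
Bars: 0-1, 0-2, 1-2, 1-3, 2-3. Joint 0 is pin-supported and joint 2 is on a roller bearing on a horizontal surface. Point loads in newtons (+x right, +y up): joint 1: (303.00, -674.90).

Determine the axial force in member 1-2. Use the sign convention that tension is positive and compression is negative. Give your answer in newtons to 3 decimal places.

-702.598

N=4 nodes, M=5 members, R=3 reactions → 2N=8, M+R=8
member 0 (0-1): L=6.2320, (cx,cy)=(0.4437,0.8962)
member 1 (0-2): L=5.7370, (cx,cy)=(1.0000,0.0000)
member 2 (1-2): L=6.3265, (cx,cy)=(0.4698,-0.8828)
member 3 (1-3): L=5.7410, (cx,cy)=(0.9990,-0.0456)
member 4 (2-3): L=5.9974, (cx,cy)=(0.4607,0.8876)
solve A·x = −loads:
  F[0-1] = -60.9847 N (compression)
  F[0-2] = +330.0577 N (tension)
  F[1-2] = -702.5978 N (compression)
  F[1-3] = -0.0000 N (compression)
  F[2-3] = +0.0000 N (tension)
  Rx@0 = -303.0000 N
  Ry@0 = +54.6536 N
  Ry@2 = +620.2464 N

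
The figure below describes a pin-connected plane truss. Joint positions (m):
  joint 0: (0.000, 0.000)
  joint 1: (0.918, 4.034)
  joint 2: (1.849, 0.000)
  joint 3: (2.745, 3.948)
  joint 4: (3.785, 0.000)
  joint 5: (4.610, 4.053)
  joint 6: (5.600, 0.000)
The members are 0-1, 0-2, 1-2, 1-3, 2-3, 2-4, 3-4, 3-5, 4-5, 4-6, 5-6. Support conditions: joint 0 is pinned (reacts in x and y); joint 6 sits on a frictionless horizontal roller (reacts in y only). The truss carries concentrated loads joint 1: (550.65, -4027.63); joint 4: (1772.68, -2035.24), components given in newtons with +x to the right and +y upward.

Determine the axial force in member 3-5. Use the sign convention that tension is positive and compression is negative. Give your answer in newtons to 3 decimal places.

-1103.693

N=7 nodes, M=11 members, R=3 reactions → 2N=14, M+R=14
member 0 (0-1): L=4.1371, (cx,cy)=(0.2219,0.9751)
member 1 (0-2): L=1.8490, (cx,cy)=(1.0000,0.0000)
member 2 (1-2): L=4.1400, (cx,cy)=(0.2249,-0.9744)
member 3 (1-3): L=1.8290, (cx,cy)=(0.9989,-0.0470)
member 4 (2-3): L=4.0484, (cx,cy)=(0.2213,0.9752)
member 5 (2-4): L=1.9360, (cx,cy)=(1.0000,0.0000)
member 6 (3-4): L=4.0827, (cx,cy)=(0.2547,-0.9670)
member 7 (3-5): L=1.8680, (cx,cy)=(0.9984,0.0562)
member 8 (4-5): L=4.1361, (cx,cy)=(0.1995,0.9799)
member 9 (4-6): L=1.8150, (cx,cy)=(1.0000,0.0000)
member 10 (5-6): L=4.1722, (cx,cy)=(0.2373,-0.9714)
solve A·x = −loads:
  F[0-1] = -3723.1722 N (compression)
  F[0-2] = +3149.4748 N (tension)
  F[1-2] = -344.9510 N (compression)
  F[1-3] = -1300.6618 N (compression)
  F[2-3] = +344.6632 N (tension)
  F[2-4] = +2995.6216 N (tension)
  F[3-4] = -474.9816 N (compression)
  F[3-5] = -1103.6925 N (compression)
  F[4-5] = +2545.7073 N (tension)
  F[4-6] = +594.1740 N (tension)
  F[5-6] = -2504.0287 N (compression)
  Rx@0 = -2323.3300 N
  Ry@0 = +3630.3575 N
  Ry@6 = +2432.5125 N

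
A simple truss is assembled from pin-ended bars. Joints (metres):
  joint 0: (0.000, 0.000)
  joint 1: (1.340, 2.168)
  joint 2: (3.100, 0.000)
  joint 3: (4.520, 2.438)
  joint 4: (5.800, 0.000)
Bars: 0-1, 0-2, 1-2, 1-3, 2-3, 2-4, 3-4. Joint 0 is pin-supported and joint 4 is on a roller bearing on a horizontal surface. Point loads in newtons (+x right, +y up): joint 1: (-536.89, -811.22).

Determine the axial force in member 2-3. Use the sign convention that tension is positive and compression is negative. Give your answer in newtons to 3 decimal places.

-16.871

N=5 nodes, M=7 members, R=3 reactions → 2N=10, M+R=10
member 0 (0-1): L=2.5487, (cx,cy)=(0.5258,0.8506)
member 1 (0-2): L=3.1000, (cx,cy)=(1.0000,0.0000)
member 2 (1-2): L=2.7925, (cx,cy)=(0.6303,-0.7764)
member 3 (1-3): L=3.1914, (cx,cy)=(0.9964,0.0846)
member 4 (2-3): L=2.8214, (cx,cy)=(0.5033,0.8641)
member 5 (2-4): L=2.7000, (cx,cy)=(1.0000,0.0000)
member 6 (3-4): L=2.7536, (cx,cy)=(0.4648,-0.8854)
solve A·x = −loads:
  F[0-1] = -969.2619 N (compression)
  F[0-2] = -27.2907 N (compression)
  F[1-2] = +18.7773 N (tension)
  F[1-3] = +15.5116 N (tension)
  F[2-3] = -16.8708 N (compression)
  F[2-4] = -6.9649 N (compression)
  F[3-4] = +14.9832 N (tension)
  Rx@0 = +536.8900 N
  Ry@0 = +824.4860 N
  Ry@4 = -13.2660 N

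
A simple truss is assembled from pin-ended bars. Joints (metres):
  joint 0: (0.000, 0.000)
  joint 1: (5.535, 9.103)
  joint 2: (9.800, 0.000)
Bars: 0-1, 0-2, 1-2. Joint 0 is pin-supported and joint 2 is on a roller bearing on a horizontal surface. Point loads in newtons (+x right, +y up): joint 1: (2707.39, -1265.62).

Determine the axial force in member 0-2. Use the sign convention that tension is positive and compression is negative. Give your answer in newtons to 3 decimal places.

1513.178

N=3 nodes, M=3 members, R=3 reactions → 2N=6, M+R=6
member 0 (0-1): L=10.6537, (cx,cy)=(0.5195,0.8544)
member 1 (0-2): L=9.8000, (cx,cy)=(1.0000,0.0000)
member 2 (1-2): L=10.0526, (cx,cy)=(0.4243,-0.9055)
solve A·x = −loads:
  F[0-1] = +2298.5993 N (tension)
  F[0-2] = +1513.1781 N (tension)
  F[1-2] = -3566.5603 N (compression)
  Rx@0 = -2707.3900 N
  Ry@0 = -1964.0308 N
  Ry@2 = +3229.6508 N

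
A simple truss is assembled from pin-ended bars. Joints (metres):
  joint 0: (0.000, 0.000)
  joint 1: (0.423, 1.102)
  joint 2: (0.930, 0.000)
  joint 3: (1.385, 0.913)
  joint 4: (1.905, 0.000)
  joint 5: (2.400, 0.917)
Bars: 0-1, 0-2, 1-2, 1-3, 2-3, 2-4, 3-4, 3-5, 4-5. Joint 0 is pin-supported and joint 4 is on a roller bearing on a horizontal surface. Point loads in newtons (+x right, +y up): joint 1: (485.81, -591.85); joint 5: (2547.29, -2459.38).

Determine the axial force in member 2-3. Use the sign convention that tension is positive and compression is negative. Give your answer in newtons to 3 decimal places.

N=6 nodes, M=9 members, R=3 reactions → 2N=12, M+R=12
member 0 (0-1): L=1.1804, (cx,cy)=(0.3584,0.9336)
member 1 (0-2): L=0.9300, (cx,cy)=(1.0000,0.0000)
member 2 (1-2): L=1.2130, (cx,cy)=(0.4180,-0.9085)
member 3 (1-3): L=0.9804, (cx,cy)=(0.9812,-0.1928)
member 4 (2-3): L=1.0201, (cx,cy)=(0.4460,0.8950)
member 5 (2-4): L=0.9750, (cx,cy)=(1.0000,0.0000)
member 6 (3-4): L=1.0507, (cx,cy)=(0.4949,-0.8689)
member 7 (3-5): L=1.0150, (cx,cy)=(1.0000,0.0039)
member 8 (4-5): L=1.0421, (cx,cy)=(0.4750,0.8800)
solve A·x = −loads:
  F[0-1] = +1805.7544 N (tension)
  F[0-2] = +2385.9997 N (tension)
  F[1-2] = -2794.6543 N (compression)
  F[1-3] = +1354.7567 N (tension)
  F[2-3] = +2836.6540 N (tension)
  F[2-4] = -47.3063 N (compression)
  F[3-4] = -2603.5859 N (compression)
  F[3-5] = +3883.1632 N (tension)
  F[4-5] = -2812.2113 N (compression)
  Rx@0 = -3033.1000 N
  Ry@0 = -1685.8262 N
  Ry@4 = +4737.0562 N

2836.654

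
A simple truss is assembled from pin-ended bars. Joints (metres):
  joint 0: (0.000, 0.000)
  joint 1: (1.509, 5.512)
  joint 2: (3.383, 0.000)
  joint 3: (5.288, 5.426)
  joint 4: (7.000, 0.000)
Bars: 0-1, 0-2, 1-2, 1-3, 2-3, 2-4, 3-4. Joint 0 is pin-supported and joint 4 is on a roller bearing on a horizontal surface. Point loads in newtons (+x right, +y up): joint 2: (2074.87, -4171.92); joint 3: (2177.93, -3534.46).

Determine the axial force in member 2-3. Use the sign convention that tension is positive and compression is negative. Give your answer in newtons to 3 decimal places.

2990.086

N=5 nodes, M=7 members, R=3 reactions → 2N=10, M+R=10
member 0 (0-1): L=5.7148, (cx,cy)=(0.2641,0.9645)
member 1 (0-2): L=3.3830, (cx,cy)=(1.0000,0.0000)
member 2 (1-2): L=5.8219, (cx,cy)=(0.3219,-0.9468)
member 3 (1-3): L=3.7800, (cx,cy)=(0.9997,-0.0228)
member 4 (2-3): L=5.7507, (cx,cy)=(0.3313,0.9435)
member 5 (2-4): L=3.6170, (cx,cy)=(1.0000,0.0000)
member 6 (3-4): L=5.6897, (cx,cy)=(0.3009,-0.9537)
solve A·x = −loads:
  F[0-1] = -1380.9221 N (compression)
  F[0-2] = +4617.4326 N (tension)
  F[1-2] = +1426.5874 N (tension)
  F[1-3] = -824.0507 N (compression)
  F[2-3] = +2990.0861 N (tension)
  F[2-4] = +2011.2587 N (tension)
  F[3-4] = -6684.2357 N (compression)
  Rx@0 = -4252.8000 N
  Ry@0 = +1331.9117 N
  Ry@4 = +6374.4683 N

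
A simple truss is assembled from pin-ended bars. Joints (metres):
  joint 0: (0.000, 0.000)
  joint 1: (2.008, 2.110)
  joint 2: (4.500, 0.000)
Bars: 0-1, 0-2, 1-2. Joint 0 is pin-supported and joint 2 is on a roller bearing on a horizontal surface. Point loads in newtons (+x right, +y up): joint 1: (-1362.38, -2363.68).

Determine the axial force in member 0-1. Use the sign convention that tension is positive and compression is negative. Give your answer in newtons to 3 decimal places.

N=3 nodes, M=3 members, R=3 reactions → 2N=6, M+R=6
member 0 (0-1): L=2.9128, (cx,cy)=(0.6894,0.7244)
member 1 (0-2): L=4.5000, (cx,cy)=(1.0000,0.0000)
member 2 (1-2): L=3.2653, (cx,cy)=(0.7632,-0.6462)
solve A·x = −loads:
  F[0-1] = -2688.7916 N (compression)
  F[0-2] = +491.2213 N (tension)
  F[1-2] = -643.6530 N (compression)
  Rx@0 = +1362.3800 N
  Ry@0 = +1947.7583 N
  Ry@2 = +415.9217 N

-2688.792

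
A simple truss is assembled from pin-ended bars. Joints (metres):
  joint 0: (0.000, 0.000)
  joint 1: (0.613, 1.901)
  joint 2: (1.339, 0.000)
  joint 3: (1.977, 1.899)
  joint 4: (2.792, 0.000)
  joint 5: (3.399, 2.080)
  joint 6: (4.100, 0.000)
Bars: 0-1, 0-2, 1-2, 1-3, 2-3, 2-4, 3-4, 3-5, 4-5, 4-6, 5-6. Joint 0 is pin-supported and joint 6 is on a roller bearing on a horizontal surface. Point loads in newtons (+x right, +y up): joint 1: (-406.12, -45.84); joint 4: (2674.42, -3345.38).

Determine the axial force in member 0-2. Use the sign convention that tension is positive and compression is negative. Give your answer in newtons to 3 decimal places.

2685.741

N=7 nodes, M=11 members, R=3 reactions → 2N=14, M+R=14
member 0 (0-1): L=1.9974, (cx,cy)=(0.3069,0.9517)
member 1 (0-2): L=1.3390, (cx,cy)=(1.0000,0.0000)
member 2 (1-2): L=2.0349, (cx,cy)=(0.3568,-0.9342)
member 3 (1-3): L=1.3640, (cx,cy)=(1.0000,-0.0015)
member 4 (2-3): L=2.0033, (cx,cy)=(0.3185,0.9479)
member 5 (2-4): L=1.4530, (cx,cy)=(1.0000,0.0000)
member 6 (3-4): L=2.0665, (cx,cy)=(0.3944,-0.9189)
member 7 (3-5): L=1.4335, (cx,cy)=(0.9920,0.1263)
member 8 (4-5): L=2.1668, (cx,cy)=(0.2801,0.9600)
member 9 (4-6): L=1.3080, (cx,cy)=(1.0000,0.0000)
member 10 (5-6): L=2.1949, (cx,cy)=(0.3194,-0.9476)
solve A·x = −loads:
  F[0-1] = -1360.1855 N (compression)
  F[0-2] = +2685.7414 N (tension)
  F[1-2] = +1337.4360 N (tension)
  F[1-3] = -488.4813 N (compression)
  F[2-3] = -1318.0498 N (compression)
  F[2-4] = +3582.6643 N (tension)
  F[3-4] = +1169.1745 N (tension)
  F[3-5] = -1380.3992 N (compression)
  F[4-5] = +2365.6992 N (tension)
  F[4-6] = +706.6197 N (tension)
  F[5-6] = -2212.5453 N (compression)
  Rx@0 = -2268.3000 N
  Ry@0 = +1294.5452 N
  Ry@6 = +2096.6748 N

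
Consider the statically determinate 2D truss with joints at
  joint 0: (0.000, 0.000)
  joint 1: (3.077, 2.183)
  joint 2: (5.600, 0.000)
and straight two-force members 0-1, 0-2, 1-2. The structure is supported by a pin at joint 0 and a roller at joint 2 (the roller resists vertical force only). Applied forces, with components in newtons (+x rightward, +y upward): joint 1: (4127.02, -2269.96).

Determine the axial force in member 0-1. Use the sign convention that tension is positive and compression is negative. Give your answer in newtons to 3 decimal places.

N=3 nodes, M=3 members, R=3 reactions → 2N=6, M+R=6
member 0 (0-1): L=3.7727, (cx,cy)=(0.8156,0.5786)
member 1 (0-2): L=5.6000, (cx,cy)=(1.0000,0.0000)
member 2 (1-2): L=3.3363, (cx,cy)=(0.7562,-0.6543)
solve A·x = −loads:
  F[0-1] = +1012.9188 N (tension)
  F[0-2] = +3300.8916 N (tension)
  F[1-2] = -4364.9719 N (compression)
  Rx@0 = -4127.0200 N
  Ry@0 = -586.1028 N
  Ry@2 = +2856.0628 N

1012.919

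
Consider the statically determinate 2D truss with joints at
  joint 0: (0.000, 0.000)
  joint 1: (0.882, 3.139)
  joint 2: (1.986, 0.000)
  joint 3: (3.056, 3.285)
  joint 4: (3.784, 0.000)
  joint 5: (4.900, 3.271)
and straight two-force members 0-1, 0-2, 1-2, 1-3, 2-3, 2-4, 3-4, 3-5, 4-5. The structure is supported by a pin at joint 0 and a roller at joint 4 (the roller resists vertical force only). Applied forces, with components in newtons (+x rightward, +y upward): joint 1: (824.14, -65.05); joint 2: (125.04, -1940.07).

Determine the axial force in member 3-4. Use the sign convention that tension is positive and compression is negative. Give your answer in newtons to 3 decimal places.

N=6 nodes, M=9 members, R=3 reactions → 2N=12, M+R=12
member 0 (0-1): L=3.2606, (cx,cy)=(0.2705,0.9627)
member 1 (0-2): L=1.9860, (cx,cy)=(1.0000,0.0000)
member 2 (1-2): L=3.3275, (cx,cy)=(0.3318,-0.9434)
member 3 (1-3): L=2.1789, (cx,cy)=(0.9978,0.0670)
member 4 (2-3): L=3.4549, (cx,cy)=(0.3097,0.9508)
member 5 (2-4): L=1.7980, (cx,cy)=(1.0000,0.0000)
member 6 (3-4): L=3.3647, (cx,cy)=(0.2164,-0.9763)
member 7 (3-5): L=1.8441, (cx,cy)=(1.0000,-0.0076)
member 8 (4-5): L=3.4561, (cx,cy)=(0.3229,0.9464)
solve A·x = −loads:
  F[0-1] = -299.2225 N (compression)
  F[0-2] = +1030.1214 N (tension)
  F[1-2] = +168.0073 N (tension)
  F[1-3] = -962.9875 N (compression)
  F[2-3] = +1873.7061 N (tension)
  F[2-4] = +380.5219 N (tension)
  F[3-4] = -1758.7120 N (compression)
  F[3-5] = +0.0000 N (tension)
  F[4-5] = -0.0000 N (compression)
  Rx@0 = -949.1800 N
  Ry@0 = +288.0670 N
  Ry@4 = +1717.0530 N

-1758.712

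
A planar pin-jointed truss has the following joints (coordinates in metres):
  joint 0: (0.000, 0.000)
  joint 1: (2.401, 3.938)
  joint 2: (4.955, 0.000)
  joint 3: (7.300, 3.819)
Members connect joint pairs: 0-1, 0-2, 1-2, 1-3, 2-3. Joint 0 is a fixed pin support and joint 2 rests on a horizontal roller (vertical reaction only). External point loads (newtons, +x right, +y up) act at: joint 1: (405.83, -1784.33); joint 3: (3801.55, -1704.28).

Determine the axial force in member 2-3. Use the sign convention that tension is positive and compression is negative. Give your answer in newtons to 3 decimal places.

N=4 nodes, M=5 members, R=3 reactions → 2N=8, M+R=8
member 0 (0-1): L=4.6122, (cx,cy)=(0.5206,0.8538)
member 1 (0-2): L=4.9550, (cx,cy)=(1.0000,0.0000)
member 2 (1-2): L=4.6937, (cx,cy)=(0.5441,-0.8390)
member 3 (1-3): L=4.9004, (cx,cy)=(0.9997,-0.0243)
member 4 (2-3): L=4.4815, (cx,cy)=(0.5233,0.8522)
solve A·x = −loads:
  F[0-1] = +3676.8773 N (tension)
  F[0-2] = +2293.2979 N (tension)
  F[1-2] = -6006.8588 N (compression)
  F[1-3] = +4778.1994 N (tension)
  F[2-3] = -1863.7669 N (compression)
  Rx@0 = -4207.3800 N
  Ry@0 = -3139.3816 N
  Ry@2 = +6627.9916 N

-1863.767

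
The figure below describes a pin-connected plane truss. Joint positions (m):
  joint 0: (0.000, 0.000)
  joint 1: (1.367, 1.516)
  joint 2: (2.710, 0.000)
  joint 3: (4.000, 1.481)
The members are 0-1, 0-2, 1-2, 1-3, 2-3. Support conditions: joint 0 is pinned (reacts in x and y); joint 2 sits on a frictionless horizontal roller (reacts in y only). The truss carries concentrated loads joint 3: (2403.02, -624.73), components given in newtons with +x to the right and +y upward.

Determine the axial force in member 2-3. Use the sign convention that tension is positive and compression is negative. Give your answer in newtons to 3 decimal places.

N=4 nodes, M=5 members, R=3 reactions → 2N=8, M+R=8
member 0 (0-1): L=2.0413, (cx,cy)=(0.6697,0.7427)
member 1 (0-2): L=2.7100, (cx,cy)=(1.0000,0.0000)
member 2 (1-2): L=2.0253, (cx,cy)=(0.6631,-0.7485)
member 3 (1-3): L=2.6332, (cx,cy)=(0.9999,-0.0133)
member 4 (2-3): L=1.9640, (cx,cy)=(0.6568,0.7541)
solve A·x = −loads:
  F[0-1] = +2168.7135 N (tension)
  F[0-2] = +950.7017 N (tension)
  F[1-2] = -2203.4607 N (compression)
  F[1-3] = +2913.7046 N (tension)
  F[2-3] = -777.1321 N (compression)
  Rx@0 = -2403.0200 N
  Ry@0 = -1610.6178 N
  Ry@2 = +2235.3478 N

-777.132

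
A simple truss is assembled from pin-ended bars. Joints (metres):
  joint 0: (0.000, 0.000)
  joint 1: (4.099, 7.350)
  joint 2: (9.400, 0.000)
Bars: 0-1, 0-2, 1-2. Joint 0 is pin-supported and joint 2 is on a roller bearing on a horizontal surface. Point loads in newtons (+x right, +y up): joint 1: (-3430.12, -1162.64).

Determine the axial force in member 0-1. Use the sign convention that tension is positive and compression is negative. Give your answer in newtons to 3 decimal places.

-3821.671

N=3 nodes, M=3 members, R=3 reactions → 2N=6, M+R=6
member 0 (0-1): L=8.4157, (cx,cy)=(0.4871,0.8734)
member 1 (0-2): L=9.4000, (cx,cy)=(1.0000,0.0000)
member 2 (1-2): L=9.0622, (cx,cy)=(0.5850,-0.8111)
solve A·x = −loads:
  F[0-1] = -3821.6708 N (compression)
  F[0-2] = -1568.7186 N (compression)
  F[1-2] = +2681.7599 N (tension)
  Rx@0 = +3430.1200 N
  Ry@0 = +3337.7167 N
  Ry@2 = -2175.0767 N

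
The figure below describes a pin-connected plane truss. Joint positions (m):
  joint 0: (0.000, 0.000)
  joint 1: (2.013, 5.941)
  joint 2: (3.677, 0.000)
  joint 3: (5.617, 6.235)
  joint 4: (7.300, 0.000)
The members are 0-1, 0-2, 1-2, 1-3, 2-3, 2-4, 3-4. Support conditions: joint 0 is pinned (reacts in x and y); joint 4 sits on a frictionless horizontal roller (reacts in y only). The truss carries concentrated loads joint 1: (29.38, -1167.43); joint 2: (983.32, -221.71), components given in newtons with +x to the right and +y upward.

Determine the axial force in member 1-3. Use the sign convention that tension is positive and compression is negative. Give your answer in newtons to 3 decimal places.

N=5 nodes, M=7 members, R=3 reactions → 2N=10, M+R=10
member 0 (0-1): L=6.2728, (cx,cy)=(0.3209,0.9471)
member 1 (0-2): L=3.6770, (cx,cy)=(1.0000,0.0000)
member 2 (1-2): L=6.1696, (cx,cy)=(0.2697,-0.9629)
member 3 (1-3): L=3.6160, (cx,cy)=(0.9967,0.0813)
member 4 (2-3): L=6.5298, (cx,cy)=(0.2971,0.9548)
member 5 (2-4): L=3.6230, (cx,cy)=(1.0000,0.0000)
member 6 (3-4): L=6.4582, (cx,cy)=(0.2606,-0.9654)
solve A·x = −loads:
  F[0-1] = -983.6579 N (compression)
  F[0-2] = +1328.3665 N (tension)
  F[1-2] = -267.9806 N (compression)
  F[1-3] = -273.6760 N (compression)
  F[2-3] = +502.4467 N (tension)
  F[2-4] = +123.4942 N (tension)
  F[3-4] = -473.8826 N (compression)
  Rx@0 = -1012.7000 N
  Ry@0 = +931.6317 N
  Ry@4 = +457.5083 N

-273.676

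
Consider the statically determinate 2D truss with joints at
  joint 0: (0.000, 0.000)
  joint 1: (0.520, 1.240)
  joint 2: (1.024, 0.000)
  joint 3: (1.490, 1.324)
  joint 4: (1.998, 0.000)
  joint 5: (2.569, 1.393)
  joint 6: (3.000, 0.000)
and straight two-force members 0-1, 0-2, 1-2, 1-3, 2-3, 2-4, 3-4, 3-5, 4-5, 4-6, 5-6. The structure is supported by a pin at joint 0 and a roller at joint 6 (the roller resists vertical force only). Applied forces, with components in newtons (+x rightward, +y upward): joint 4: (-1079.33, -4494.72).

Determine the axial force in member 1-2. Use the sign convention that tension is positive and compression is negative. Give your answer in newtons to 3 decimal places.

N=7 nodes, M=11 members, R=3 reactions → 2N=14, M+R=14
member 0 (0-1): L=1.3446, (cx,cy)=(0.3867,0.9222)
member 1 (0-2): L=1.0240, (cx,cy)=(1.0000,0.0000)
member 2 (1-2): L=1.3385, (cx,cy)=(0.3765,-0.9264)
member 3 (1-3): L=0.9736, (cx,cy)=(0.9963,0.0863)
member 4 (2-3): L=1.4036, (cx,cy)=(0.3320,0.9433)
member 5 (2-4): L=0.9740, (cx,cy)=(1.0000,0.0000)
member 6 (3-4): L=1.4181, (cx,cy)=(0.3582,-0.9336)
member 7 (3-5): L=1.0812, (cx,cy)=(0.9980,0.0638)
member 8 (4-5): L=1.5055, (cx,cy)=(0.3793,0.9253)
member 9 (4-6): L=1.0020, (cx,cy)=(1.0000,0.0000)
member 10 (5-6): L=1.4582, (cx,cy)=(0.2956,-0.9553)
solve A·x = −loads:
  F[0-1] = -1627.8959 N (compression)
  F[0-2] = -449.7792 N (compression)
  F[1-2] = +1508.5562 N (tension)
  F[1-3] = -1202.0606 N (compression)
  F[2-3] = -1481.5639 N (compression)
  F[2-4] = +610.1280 N (tension)
  F[3-4] = +1456.4925 N (tension)
  F[3-5] = -2215.7236 N (compression)
  F[4-5] = +3388.0323 N (tension)
  F[4-6] = +926.1963 N (tension)
  F[5-6] = -3133.4938 N (compression)
  Rx@0 = +1079.3300 N
  Ry@0 = +1501.2365 N
  Ry@6 = +2993.4835 N

1508.556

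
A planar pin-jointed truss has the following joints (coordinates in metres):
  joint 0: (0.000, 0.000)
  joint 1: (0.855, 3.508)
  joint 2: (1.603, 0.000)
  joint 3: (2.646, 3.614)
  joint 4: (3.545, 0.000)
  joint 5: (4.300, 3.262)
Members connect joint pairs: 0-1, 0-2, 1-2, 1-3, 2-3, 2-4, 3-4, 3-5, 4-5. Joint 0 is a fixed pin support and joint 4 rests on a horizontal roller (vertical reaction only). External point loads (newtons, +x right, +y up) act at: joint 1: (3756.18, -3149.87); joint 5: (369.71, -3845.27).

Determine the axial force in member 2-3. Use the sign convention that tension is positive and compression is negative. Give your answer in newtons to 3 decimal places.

N=6 nodes, M=9 members, R=3 reactions → 2N=12, M+R=12
member 0 (0-1): L=3.6107, (cx,cy)=(0.2368,0.9716)
member 1 (0-2): L=1.6030, (cx,cy)=(1.0000,0.0000)
member 2 (1-2): L=3.5869, (cx,cy)=(0.2085,-0.9780)
member 3 (1-3): L=1.7941, (cx,cy)=(0.9983,0.0591)
member 4 (2-3): L=3.7615, (cx,cy)=(0.2773,0.9608)
member 5 (2-4): L=1.9420, (cx,cy)=(1.0000,0.0000)
member 6 (3-4): L=3.7241, (cx,cy)=(0.2414,-0.9704)
member 7 (3-5): L=1.6910, (cx,cy)=(0.9781,-0.2082)
member 8 (4-5): L=3.3482, (cx,cy)=(0.2255,0.9742)
solve A·x = −loads:
  F[0-1] = +2558.7248 N (tension)
  F[0-2] = +3519.9922 N (tension)
  F[1-2] = -5878.9658 N (compression)
  F[1-3] = -1927.6563 N (compression)
  F[2-3] = +5984.3693 N (tension)
  F[2-4] = +634.6330 N (tension)
  F[3-4] = -6070.8642 N (compression)
  F[3-5] = +1227.4594 N (tension)
  F[4-5] = -3684.6657 N (compression)
  Rx@0 = -4125.8900 N
  Ry@0 = -2485.9526 N
  Ry@4 = +9481.0926 N

5984.369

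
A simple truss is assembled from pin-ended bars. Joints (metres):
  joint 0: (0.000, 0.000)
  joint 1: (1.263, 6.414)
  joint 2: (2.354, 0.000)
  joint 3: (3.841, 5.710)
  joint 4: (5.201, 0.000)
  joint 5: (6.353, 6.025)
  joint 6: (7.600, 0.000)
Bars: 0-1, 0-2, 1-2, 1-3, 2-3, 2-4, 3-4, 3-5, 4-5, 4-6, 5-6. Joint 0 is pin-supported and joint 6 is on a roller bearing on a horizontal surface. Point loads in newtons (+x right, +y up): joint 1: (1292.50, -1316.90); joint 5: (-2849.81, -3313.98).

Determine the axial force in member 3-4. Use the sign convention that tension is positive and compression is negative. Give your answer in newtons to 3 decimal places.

1146.663

N=7 nodes, M=11 members, R=3 reactions → 2N=14, M+R=14
member 0 (0-1): L=6.5372, (cx,cy)=(0.1932,0.9812)
member 1 (0-2): L=2.3540, (cx,cy)=(1.0000,0.0000)
member 2 (1-2): L=6.5061, (cx,cy)=(0.1677,-0.9858)
member 3 (1-3): L=2.6724, (cx,cy)=(0.9647,-0.2634)
member 4 (2-3): L=5.9004, (cx,cy)=(0.2520,0.9677)
member 5 (2-4): L=2.8470, (cx,cy)=(1.0000,0.0000)
member 6 (3-4): L=5.8697, (cx,cy)=(0.2317,-0.9728)
member 7 (3-5): L=2.5317, (cx,cy)=(0.9922,0.1244)
member 8 (4-5): L=6.1341, (cx,cy)=(0.1878,0.9822)
member 9 (4-6): L=2.3990, (cx,cy)=(1.0000,0.0000)
member 10 (5-6): L=6.1527, (cx,cy)=(0.2027,-0.9792)
solve A·x = −loads:
  F[0-1] = -2864.1936 N (compression)
  F[0-2] = -1003.9394 N (compression)
  F[1-2] = +2124.7843 N (tension)
  F[1-3] = -2282.8063 N (compression)
  F[2-3] = -2164.5624 N (compression)
  F[2-4] = -102.1365 N (compression)
  F[3-4] = +1146.6632 N (tension)
  F[3-5] = -3036.9518 N (compression)
  F[4-5] = -1135.6670 N (compression)
  F[4-6] = +376.8219 N (tension)
  F[5-6] = -1859.2379 N (compression)
  Rx@0 = +1557.3100 N
  Ry@0 = +2810.2288 N
  Ry@6 = +1820.6512 N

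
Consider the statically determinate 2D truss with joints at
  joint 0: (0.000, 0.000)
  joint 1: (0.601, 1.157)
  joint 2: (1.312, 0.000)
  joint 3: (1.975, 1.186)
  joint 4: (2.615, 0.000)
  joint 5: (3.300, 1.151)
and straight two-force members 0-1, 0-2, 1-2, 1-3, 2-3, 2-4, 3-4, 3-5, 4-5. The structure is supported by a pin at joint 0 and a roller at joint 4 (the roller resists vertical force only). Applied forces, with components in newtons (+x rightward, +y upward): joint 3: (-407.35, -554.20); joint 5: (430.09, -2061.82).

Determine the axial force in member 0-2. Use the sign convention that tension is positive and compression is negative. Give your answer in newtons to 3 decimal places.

N=6 nodes, M=9 members, R=3 reactions → 2N=12, M+R=12
member 0 (0-1): L=1.3038, (cx,cy)=(0.4610,0.8874)
member 1 (0-2): L=1.3120, (cx,cy)=(1.0000,0.0000)
member 2 (1-2): L=1.3580, (cx,cy)=(0.5236,-0.8520)
member 3 (1-3): L=1.3743, (cx,cy)=(0.9998,0.0211)
member 4 (2-3): L=1.3587, (cx,cy)=(0.4880,0.8729)
member 5 (2-4): L=1.3030, (cx,cy)=(1.0000,0.0000)
member 6 (3-4): L=1.3477, (cx,cy)=(0.4749,-0.8800)
member 7 (3-5): L=1.3255, (cx,cy)=(0.9997,-0.0264)
member 8 (4-5): L=1.3394, (cx,cy)=(0.5114,0.8593)
solve A·x = −loads:
  F[0-1] = +460.9052 N (tension)
  F[0-2] = -189.7217 N (compression)
  F[1-2] = -468.7296 N (compression)
  F[1-3] = +457.9733 N (tension)
  F[2-3] = +457.5155 N (tension)
  F[2-4] = -658.3775 N (compression)
  F[3-4] = -1143.4816 N (compression)
  F[3-5] = +1632.0716 N (tension)
  F[4-5] = -2349.1780 N (compression)
  Rx@0 = -22.7400 N
  Ry@0 = -409.0154 N
  Ry@4 = +3025.0354 N

-189.722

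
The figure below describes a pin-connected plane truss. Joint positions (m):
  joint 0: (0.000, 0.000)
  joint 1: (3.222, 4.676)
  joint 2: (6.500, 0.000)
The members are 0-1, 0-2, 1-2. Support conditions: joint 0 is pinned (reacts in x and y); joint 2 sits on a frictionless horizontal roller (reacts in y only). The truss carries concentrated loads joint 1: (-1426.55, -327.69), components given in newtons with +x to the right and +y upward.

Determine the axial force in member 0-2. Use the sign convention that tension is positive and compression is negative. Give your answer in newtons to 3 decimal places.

N=3 nodes, M=3 members, R=3 reactions → 2N=6, M+R=6
member 0 (0-1): L=5.6786, (cx,cy)=(0.5674,0.8234)
member 1 (0-2): L=6.5000, (cx,cy)=(1.0000,0.0000)
member 2 (1-2): L=5.7105, (cx,cy)=(0.5740,-0.8188)
solve A·x = −loads:
  F[0-1] = -1446.9626 N (compression)
  F[0-2] = -605.5500 N (compression)
  F[1-2] = +1054.9168 N (tension)
  Rx@0 = +1426.5500 N
  Ry@0 = +1191.4947 N
  Ry@2 = -863.8047 N

-605.550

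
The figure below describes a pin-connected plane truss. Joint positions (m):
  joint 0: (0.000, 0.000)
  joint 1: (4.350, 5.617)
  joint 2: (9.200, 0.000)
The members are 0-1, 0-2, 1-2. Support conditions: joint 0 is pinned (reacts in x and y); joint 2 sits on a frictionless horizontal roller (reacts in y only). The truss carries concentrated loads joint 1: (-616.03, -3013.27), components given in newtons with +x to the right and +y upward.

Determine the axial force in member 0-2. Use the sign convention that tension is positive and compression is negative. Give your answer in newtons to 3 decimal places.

905.448

N=3 nodes, M=3 members, R=3 reactions → 2N=6, M+R=6
member 0 (0-1): L=7.1044, (cx,cy)=(0.6123,0.7906)
member 1 (0-2): L=9.2000, (cx,cy)=(1.0000,0.0000)
member 2 (1-2): L=7.4211, (cx,cy)=(0.6535,-0.7569)
solve A·x = −loads:
  F[0-1] = -2484.8880 N (compression)
  F[0-2] = +905.4481 N (tension)
  F[1-2] = -1385.4534 N (compression)
  Rx@0 = +616.0300 N
  Ry@0 = +1964.6304 N
  Ry@2 = +1048.6396 N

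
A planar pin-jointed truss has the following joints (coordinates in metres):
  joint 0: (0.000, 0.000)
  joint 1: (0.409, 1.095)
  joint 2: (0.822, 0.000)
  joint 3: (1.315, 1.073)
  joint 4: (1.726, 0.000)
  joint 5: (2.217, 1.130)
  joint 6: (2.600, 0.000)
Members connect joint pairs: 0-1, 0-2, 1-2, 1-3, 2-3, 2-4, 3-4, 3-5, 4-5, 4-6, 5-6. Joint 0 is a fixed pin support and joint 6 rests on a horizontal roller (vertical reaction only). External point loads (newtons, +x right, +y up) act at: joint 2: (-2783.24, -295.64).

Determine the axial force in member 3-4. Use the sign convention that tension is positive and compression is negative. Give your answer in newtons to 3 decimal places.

N=7 nodes, M=11 members, R=3 reactions → 2N=14, M+R=14
member 0 (0-1): L=1.1689, (cx,cy)=(0.3499,0.9368)
member 1 (0-2): L=0.8220, (cx,cy)=(1.0000,0.0000)
member 2 (1-2): L=1.1703, (cx,cy)=(0.3529,-0.9357)
member 3 (1-3): L=0.9063, (cx,cy)=(0.9997,-0.0243)
member 4 (2-3): L=1.1808, (cx,cy)=(0.4175,0.9087)
member 5 (2-4): L=0.9040, (cx,cy)=(1.0000,0.0000)
member 6 (3-4): L=1.1490, (cx,cy)=(0.3577,-0.9338)
member 7 (3-5): L=0.9038, (cx,cy)=(0.9980,0.0631)
member 8 (4-5): L=1.2321, (cx,cy)=(0.3985,0.9172)
member 9 (4-6): L=0.8740, (cx,cy)=(1.0000,0.0000)
member 10 (5-6): L=1.1931, (cx,cy)=(0.3210,-0.9471)
solve A·x = −loads:
  F[0-1] = -215.8149 N (compression)
  F[0-2] = -2707.7254 N (compression)
  F[1-2] = +220.0496 N (tension)
  F[1-3] = -153.2157 N (compression)
  F[2-3] = +98.7682 N (tension)
  F[2-4] = +111.9348 N (tension)
  F[3-4] = -105.1200 N (compression)
  F[3-5] = -74.4821 N (compression)
  F[4-5] = +107.0315 N (tension)
  F[4-6] = +31.6798 N (tension)
  F[5-6] = -98.6905 N (compression)
  Rx@0 = +2783.2400 N
  Ry@0 = +202.1723 N
  Ry@6 = +93.4677 N

-105.120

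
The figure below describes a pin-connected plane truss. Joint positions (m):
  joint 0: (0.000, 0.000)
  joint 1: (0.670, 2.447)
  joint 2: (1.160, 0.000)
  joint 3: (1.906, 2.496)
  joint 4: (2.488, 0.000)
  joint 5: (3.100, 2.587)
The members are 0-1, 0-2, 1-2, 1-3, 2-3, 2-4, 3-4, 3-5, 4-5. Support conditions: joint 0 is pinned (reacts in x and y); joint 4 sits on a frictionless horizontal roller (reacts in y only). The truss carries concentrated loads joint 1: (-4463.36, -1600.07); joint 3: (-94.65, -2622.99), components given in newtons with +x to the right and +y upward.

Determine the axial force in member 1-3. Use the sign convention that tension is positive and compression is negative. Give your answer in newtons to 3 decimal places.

N=6 nodes, M=9 members, R=3 reactions → 2N=12, M+R=12
member 0 (0-1): L=2.5371, (cx,cy)=(0.2641,0.9645)
member 1 (0-2): L=1.1600, (cx,cy)=(1.0000,0.0000)
member 2 (1-2): L=2.4956, (cx,cy)=(0.1963,-0.9805)
member 3 (1-3): L=1.2370, (cx,cy)=(0.9992,0.0396)
member 4 (2-3): L=2.6051, (cx,cy)=(0.2864,0.9581)
member 5 (2-4): L=1.3280, (cx,cy)=(1.0000,0.0000)
member 6 (3-4): L=2.5630, (cx,cy)=(0.2271,-0.9739)
member 7 (3-5): L=1.1975, (cx,cy)=(0.9971,0.0760)
member 8 (4-5): L=2.6584, (cx,cy)=(0.2302,0.9731)
solve A·x = −loads:
  F[0-1] = -6498.2118 N (compression)
  F[0-2] = -2841.9332 N (compression)
  F[1-2] = +4832.8208 N (tension)
  F[1-3] = +1799.7845 N (tension)
  F[2-3] = -4945.8723 N (compression)
  F[2-4] = -476.7136 N (compression)
  F[3-4] = +2099.3052 N (tension)
  F[3-5] = -0.0000 N (compression)
  F[4-5] = +0.0000 N (tension)
  Rx@0 = +4558.0100 N
  Ry@0 = +6267.5224 N
  Ry@4 = -2044.4624 N

1799.784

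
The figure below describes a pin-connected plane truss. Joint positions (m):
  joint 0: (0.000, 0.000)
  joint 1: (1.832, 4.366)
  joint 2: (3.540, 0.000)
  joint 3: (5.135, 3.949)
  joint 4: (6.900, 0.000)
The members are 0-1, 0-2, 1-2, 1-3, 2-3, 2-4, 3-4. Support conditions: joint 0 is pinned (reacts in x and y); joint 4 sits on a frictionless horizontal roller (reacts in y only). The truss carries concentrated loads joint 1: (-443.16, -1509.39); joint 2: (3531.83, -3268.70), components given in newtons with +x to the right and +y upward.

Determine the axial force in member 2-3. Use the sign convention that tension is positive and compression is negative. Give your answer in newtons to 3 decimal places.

N=5 nodes, M=7 members, R=3 reactions → 2N=10, M+R=10
member 0 (0-1): L=4.7348, (cx,cy)=(0.3869,0.9221)
member 1 (0-2): L=3.5400, (cx,cy)=(1.0000,0.0000)
member 2 (1-2): L=4.6882, (cx,cy)=(0.3643,-0.9313)
member 3 (1-3): L=3.3292, (cx,cy)=(0.9921,-0.1253)
member 4 (2-3): L=4.2589, (cx,cy)=(0.3745,0.9272)
member 5 (2-4): L=3.3600, (cx,cy)=(1.0000,0.0000)
member 6 (3-4): L=4.3255, (cx,cy)=(0.4080,-0.9130)
solve A·x = −loads:
  F[0-1] = -3232.5387 N (compression)
  F[0-2] = +4339.4157 N (tension)
  F[1-2] = +1777.2114 N (tension)
  F[1-3] = -1466.6075 N (compression)
  F[2-3] = +1740.2782 N (tension)
  F[2-4] = +803.3133 N (tension)
  F[3-4] = -1968.6799 N (compression)
  Rx@0 = -3088.6700 N
  Ry@0 = +2980.7619 N
  Ry@4 = +1797.3281 N

1740.278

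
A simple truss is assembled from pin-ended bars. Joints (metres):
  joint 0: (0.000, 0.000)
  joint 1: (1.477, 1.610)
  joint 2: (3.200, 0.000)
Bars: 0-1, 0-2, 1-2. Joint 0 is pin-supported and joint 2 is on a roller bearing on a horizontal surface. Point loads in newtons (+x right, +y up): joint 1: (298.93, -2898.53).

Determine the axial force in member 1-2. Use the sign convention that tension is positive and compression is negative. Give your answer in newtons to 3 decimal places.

N=3 nodes, M=3 members, R=3 reactions → 2N=6, M+R=6
member 0 (0-1): L=2.1849, (cx,cy)=(0.6760,0.7369)
member 1 (0-2): L=3.2000, (cx,cy)=(1.0000,0.0000)
member 2 (1-2): L=2.3581, (cx,cy)=(0.7307,-0.6827)
solve A·x = −loads:
  F[0-1] = -1913.8294 N (compression)
  F[0-2] = +1592.7069 N (tension)
  F[1-2] = -2179.8185 N (compression)
  Rx@0 = -298.9300 N
  Ry@0 = +1410.2781 N
  Ry@2 = +1488.2519 N

-2179.819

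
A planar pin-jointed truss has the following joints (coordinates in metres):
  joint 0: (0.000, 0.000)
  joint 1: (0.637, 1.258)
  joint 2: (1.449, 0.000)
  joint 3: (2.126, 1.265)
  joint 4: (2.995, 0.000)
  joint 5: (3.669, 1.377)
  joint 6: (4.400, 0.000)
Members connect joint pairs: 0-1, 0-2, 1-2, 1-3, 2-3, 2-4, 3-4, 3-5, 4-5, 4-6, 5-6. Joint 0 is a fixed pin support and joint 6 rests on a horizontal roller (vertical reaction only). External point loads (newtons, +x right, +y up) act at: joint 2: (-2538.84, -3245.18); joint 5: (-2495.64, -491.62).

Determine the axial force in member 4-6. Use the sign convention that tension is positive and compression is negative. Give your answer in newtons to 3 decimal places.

N=7 nodes, M=11 members, R=3 reactions → 2N=14, M+R=14
member 0 (0-1): L=1.4101, (cx,cy)=(0.4517,0.8921)
member 1 (0-2): L=1.4490, (cx,cy)=(1.0000,0.0000)
member 2 (1-2): L=1.4973, (cx,cy)=(0.5423,-0.8402)
member 3 (1-3): L=1.4890, (cx,cy)=(1.0000,0.0047)
member 4 (2-3): L=1.4348, (cx,cy)=(0.4719,0.8817)
member 5 (2-4): L=1.5460, (cx,cy)=(1.0000,0.0000)
member 6 (3-4): L=1.5347, (cx,cy)=(0.5662,-0.8243)
member 7 (3-5): L=1.5471, (cx,cy)=(0.9974,0.0724)
member 8 (4-5): L=1.5331, (cx,cy)=(0.4396,0.8982)
member 9 (4-6): L=1.4050, (cx,cy)=(1.0000,0.0000)
member 10 (5-6): L=1.5590, (cx,cy)=(0.4689,-0.8833)
solve A·x = −loads:
  F[0-1] = -3406.5949 N (compression)
  F[0-2] = -3495.5624 N (compression)
  F[1-2] = +3597.7744 N (tension)
  F[1-3] = -3490.0630 N (compression)
  F[2-3] = +252.2535 N (tension)
  F[2-4] = +875.3577 N (tension)
  F[3-4] = -520.8127 N (compression)
  F[3-5] = -3084.1936 N (compression)
  F[4-5] = +477.9456 N (tension)
  F[4-6] = +370.3409 N (tension)
  F[5-6] = -789.8257 N (compression)
  Rx@0 = +5034.4800 N
  Ry@0 = +3039.1811 N
  Ry@6 = +697.6189 N

370.341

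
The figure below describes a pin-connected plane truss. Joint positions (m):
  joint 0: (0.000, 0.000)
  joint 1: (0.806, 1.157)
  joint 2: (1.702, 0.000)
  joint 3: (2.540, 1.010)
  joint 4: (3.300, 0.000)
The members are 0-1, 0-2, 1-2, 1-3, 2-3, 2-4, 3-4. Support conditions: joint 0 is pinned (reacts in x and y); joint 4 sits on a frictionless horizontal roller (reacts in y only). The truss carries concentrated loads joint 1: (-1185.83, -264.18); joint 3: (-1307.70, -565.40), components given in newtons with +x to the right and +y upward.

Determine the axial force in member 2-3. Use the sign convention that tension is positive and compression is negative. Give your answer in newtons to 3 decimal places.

-1180.452

N=5 nodes, M=7 members, R=3 reactions → 2N=10, M+R=10
member 0 (0-1): L=1.4101, (cx,cy)=(0.5716,0.8205)
member 1 (0-2): L=1.7020, (cx,cy)=(1.0000,0.0000)
member 2 (1-2): L=1.4634, (cx,cy)=(0.6123,-0.7906)
member 3 (1-3): L=1.7402, (cx,cy)=(0.9964,-0.0845)
member 4 (2-3): L=1.3124, (cx,cy)=(0.6385,0.7696)
member 5 (2-4): L=1.5980, (cx,cy)=(1.0000,0.0000)
member 6 (3-4): L=1.2640, (cx,cy)=(0.6013,-0.7990)
solve A·x = −loads:
  F[0-1] = -1396.4939 N (compression)
  F[0-2] = -1695.2877 N (compression)
  F[1-2] = +1149.0314 N (tension)
  F[1-3] = -317.0786 N (compression)
  F[2-3] = -1180.4520 N (compression)
  F[2-4] = -237.9959 N (compression)
  F[3-4] = +395.8252 N (tension)
  Rx@0 = +2493.5300 N
  Ry@0 = +1145.8640 N
  Ry@4 = -316.2840 N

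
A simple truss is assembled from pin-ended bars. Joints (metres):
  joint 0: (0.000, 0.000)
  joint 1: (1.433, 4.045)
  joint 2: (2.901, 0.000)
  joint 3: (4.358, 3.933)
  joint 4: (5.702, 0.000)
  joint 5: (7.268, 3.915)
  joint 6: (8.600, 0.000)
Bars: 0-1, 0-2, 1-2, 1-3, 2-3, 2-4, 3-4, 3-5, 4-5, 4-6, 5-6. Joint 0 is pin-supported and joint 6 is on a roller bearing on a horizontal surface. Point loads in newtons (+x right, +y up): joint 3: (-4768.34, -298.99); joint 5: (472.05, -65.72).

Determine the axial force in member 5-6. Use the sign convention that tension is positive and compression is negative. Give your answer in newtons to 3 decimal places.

1857.745

N=7 nodes, M=11 members, R=3 reactions → 2N=14, M+R=14
member 0 (0-1): L=4.2913, (cx,cy)=(0.3339,0.9426)
member 1 (0-2): L=2.9010, (cx,cy)=(1.0000,0.0000)
member 2 (1-2): L=4.3031, (cx,cy)=(0.3411,-0.9400)
member 3 (1-3): L=2.9271, (cx,cy)=(0.9993,-0.0383)
member 4 (2-3): L=4.1942, (cx,cy)=(0.3474,0.9377)
member 5 (2-4): L=2.8010, (cx,cy)=(1.0000,0.0000)
member 6 (3-4): L=4.1563, (cx,cy)=(0.3234,-0.9463)
member 7 (3-5): L=2.9101, (cx,cy)=(1.0000,-0.0062)
member 8 (4-5): L=4.2166, (cx,cy)=(0.3714,0.9285)
member 9 (4-6): L=2.8980, (cx,cy)=(1.0000,0.0000)
member 10 (5-6): L=4.1354, (cx,cy)=(0.3221,-0.9467)
solve A·x = −loads:
  F[0-1] = -2252.7614 N (compression)
  F[0-2] = -3544.0274 N (compression)
  F[1-2] = +2321.8715 N (tension)
  F[1-3] = -1545.4913 N (compression)
  F[2-3] = -2327.5355 N (compression)
  F[2-4] = -1943.3813 N (compression)
  F[3-4] = +1916.3056 N (tension)
  F[3-5] = +1795.8003 N (tension)
  F[4-5] = -1953.0388 N (compression)
  F[4-6] = -598.3755 N (compression)
  F[5-6] = +1857.7448 N (tension)
  Rx@0 = +4296.2900 N
  Ry@0 = +2123.4488 N
  Ry@6 = -1758.7388 N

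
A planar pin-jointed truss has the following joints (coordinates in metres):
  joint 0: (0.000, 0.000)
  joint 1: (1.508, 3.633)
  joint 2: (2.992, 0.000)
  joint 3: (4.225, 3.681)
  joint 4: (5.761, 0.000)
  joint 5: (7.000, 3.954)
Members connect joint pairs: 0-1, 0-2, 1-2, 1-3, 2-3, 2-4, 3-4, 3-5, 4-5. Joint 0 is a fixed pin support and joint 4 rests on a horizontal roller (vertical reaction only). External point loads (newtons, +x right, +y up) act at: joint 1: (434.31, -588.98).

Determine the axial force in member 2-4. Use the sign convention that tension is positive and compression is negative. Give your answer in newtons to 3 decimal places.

N=6 nodes, M=9 members, R=3 reactions → 2N=12, M+R=12
member 0 (0-1): L=3.9335, (cx,cy)=(0.3834,0.9236)
member 1 (0-2): L=2.9920, (cx,cy)=(1.0000,0.0000)
member 2 (1-2): L=3.9244, (cx,cy)=(0.3781,-0.9257)
member 3 (1-3): L=2.7174, (cx,cy)=(0.9998,0.0177)
member 4 (2-3): L=3.8820, (cx,cy)=(0.3176,0.9482)
member 5 (2-4): L=2.7690, (cx,cy)=(1.0000,0.0000)
member 6 (3-4): L=3.9886, (cx,cy)=(0.3851,-0.9229)
member 7 (3-5): L=2.7884, (cx,cy)=(0.9952,0.0979)
member 8 (4-5): L=4.1436, (cx,cy)=(0.2990,0.9542)
solve A·x = −loads:
  F[0-1] = -174.2366 N (compression)
  F[0-2] = +501.1070 N (tension)
  F[1-2] = -468.5719 N (compression)
  F[1-3] = -323.9687 N (compression)
  F[2-3] = +457.4667 N (tension)
  F[2-4] = +178.6183 N (tension)
  F[3-4] = -463.8279 N (compression)
  F[3-5] = +0.0000 N (tension)
  F[4-5] = -0.0000 N (compression)
  Rx@0 = -434.3100 N
  Ry@0 = +160.9241 N
  Ry@4 = +428.0559 N

178.618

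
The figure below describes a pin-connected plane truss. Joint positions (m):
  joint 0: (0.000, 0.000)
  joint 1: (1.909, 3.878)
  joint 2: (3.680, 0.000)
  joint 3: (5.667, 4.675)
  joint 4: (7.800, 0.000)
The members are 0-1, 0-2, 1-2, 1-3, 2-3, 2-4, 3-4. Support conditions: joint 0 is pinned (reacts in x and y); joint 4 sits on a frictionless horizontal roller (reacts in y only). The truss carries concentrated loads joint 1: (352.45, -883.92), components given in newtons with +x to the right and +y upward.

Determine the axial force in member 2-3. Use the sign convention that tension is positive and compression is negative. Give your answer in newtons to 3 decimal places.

N=5 nodes, M=7 members, R=3 reactions → 2N=10, M+R=10
member 0 (0-1): L=4.3224, (cx,cy)=(0.4417,0.8972)
member 1 (0-2): L=3.6800, (cx,cy)=(1.0000,0.0000)
member 2 (1-2): L=4.2633, (cx,cy)=(0.4154,-0.9096)
member 3 (1-3): L=3.8416, (cx,cy)=(0.9782,0.2075)
member 4 (2-3): L=5.0797, (cx,cy)=(0.3912,0.9203)
member 5 (2-4): L=4.1200, (cx,cy)=(1.0000,0.0000)
member 6 (3-4): L=5.1386, (cx,cy)=(0.4151,-0.9098)
solve A·x = −loads:
  F[0-1] = -548.7772 N (compression)
  F[0-2] = +594.8188 N (tension)
  F[1-2] = -518.8898 N (compression)
  F[1-3] = -387.7021 N (compression)
  F[2-3] = +512.8638 N (tension)
  F[2-4] = +178.6540 N (tension)
  F[3-4] = -430.3953 N (compression)
  Rx@0 = -352.4500 N
  Ry@0 = +492.3553 N
  Ry@4 = +391.5647 N

512.864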